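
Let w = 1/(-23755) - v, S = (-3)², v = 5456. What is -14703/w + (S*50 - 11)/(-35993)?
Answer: 4171456351762/1554984955011 ≈ 2.6826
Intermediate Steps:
S = 9
w = -129607281/23755 (w = 1/(-23755) - 1*5456 = -1/23755 - 5456 = -129607281/23755 ≈ -5456.0)
-14703/w + (S*50 - 11)/(-35993) = -14703/(-129607281/23755) + (9*50 - 11)/(-35993) = -14703*(-23755/129607281) + (450 - 11)*(-1/35993) = 116423255/43202427 + 439*(-1/35993) = 116423255/43202427 - 439/35993 = 4171456351762/1554984955011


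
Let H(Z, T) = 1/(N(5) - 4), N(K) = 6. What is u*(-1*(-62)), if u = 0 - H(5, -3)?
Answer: -31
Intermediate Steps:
H(Z, T) = ½ (H(Z, T) = 1/(6 - 4) = 1/2 = ½)
u = -½ (u = 0 - 1*½ = 0 - ½ = -½ ≈ -0.50000)
u*(-1*(-62)) = -(-1)*(-62)/2 = -½*62 = -31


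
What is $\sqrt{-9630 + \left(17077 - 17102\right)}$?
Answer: $i \sqrt{9655} \approx 98.26 i$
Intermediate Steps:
$\sqrt{-9630 + \left(17077 - 17102\right)} = \sqrt{-9630 - 25} = \sqrt{-9655} = i \sqrt{9655}$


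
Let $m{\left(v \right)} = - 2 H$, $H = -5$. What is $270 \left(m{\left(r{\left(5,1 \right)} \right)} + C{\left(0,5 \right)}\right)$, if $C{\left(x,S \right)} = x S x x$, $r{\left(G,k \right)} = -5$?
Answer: $2700$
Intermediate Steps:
$m{\left(v \right)} = 10$ ($m{\left(v \right)} = \left(-2\right) \left(-5\right) = 10$)
$C{\left(x,S \right)} = S x^{3}$ ($C{\left(x,S \right)} = S x x^{2} = S x^{3}$)
$270 \left(m{\left(r{\left(5,1 \right)} \right)} + C{\left(0,5 \right)}\right) = 270 \left(10 + 5 \cdot 0^{3}\right) = 270 \left(10 + 5 \cdot 0\right) = 270 \left(10 + 0\right) = 270 \cdot 10 = 2700$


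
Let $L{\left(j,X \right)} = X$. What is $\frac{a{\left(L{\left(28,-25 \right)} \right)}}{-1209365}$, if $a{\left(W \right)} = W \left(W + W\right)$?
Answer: $- \frac{250}{241873} \approx -0.0010336$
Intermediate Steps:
$a{\left(W \right)} = 2 W^{2}$ ($a{\left(W \right)} = W 2 W = 2 W^{2}$)
$\frac{a{\left(L{\left(28,-25 \right)} \right)}}{-1209365} = \frac{2 \left(-25\right)^{2}}{-1209365} = 2 \cdot 625 \left(- \frac{1}{1209365}\right) = 1250 \left(- \frac{1}{1209365}\right) = - \frac{250}{241873}$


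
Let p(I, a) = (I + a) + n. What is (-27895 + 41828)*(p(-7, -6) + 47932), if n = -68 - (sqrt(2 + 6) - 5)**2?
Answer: 666248194 + 278660*sqrt(2) ≈ 6.6664e+8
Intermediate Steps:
n = -68 - (-5 + 2*sqrt(2))**2 (n = -68 - (sqrt(8) - 5)**2 = -68 - (2*sqrt(2) - 5)**2 = -68 - (-5 + 2*sqrt(2))**2 ≈ -72.716)
p(I, a) = -101 + I + a + 20*sqrt(2) (p(I, a) = (I + a) + (-101 + 20*sqrt(2)) = -101 + I + a + 20*sqrt(2))
(-27895 + 41828)*(p(-7, -6) + 47932) = (-27895 + 41828)*((-101 - 7 - 6 + 20*sqrt(2)) + 47932) = 13933*((-114 + 20*sqrt(2)) + 47932) = 13933*(47818 + 20*sqrt(2)) = 666248194 + 278660*sqrt(2)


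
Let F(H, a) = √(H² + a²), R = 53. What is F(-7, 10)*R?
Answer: 53*√149 ≈ 646.95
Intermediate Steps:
F(-7, 10)*R = √((-7)² + 10²)*53 = √(49 + 100)*53 = √149*53 = 53*√149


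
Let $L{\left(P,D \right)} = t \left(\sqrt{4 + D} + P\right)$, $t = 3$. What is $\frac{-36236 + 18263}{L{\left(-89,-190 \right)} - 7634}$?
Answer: $\frac{142004673}{62427475} + \frac{53919 i \sqrt{186}}{62427475} \approx 2.2747 + 0.011779 i$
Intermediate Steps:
$L{\left(P,D \right)} = 3 P + 3 \sqrt{4 + D}$ ($L{\left(P,D \right)} = 3 \left(\sqrt{4 + D} + P\right) = 3 \left(P + \sqrt{4 + D}\right) = 3 P + 3 \sqrt{4 + D}$)
$\frac{-36236 + 18263}{L{\left(-89,-190 \right)} - 7634} = \frac{-36236 + 18263}{\left(3 \left(-89\right) + 3 \sqrt{4 - 190}\right) - 7634} = - \frac{17973}{\left(-267 + 3 \sqrt{-186}\right) - 7634} = - \frac{17973}{\left(-267 + 3 i \sqrt{186}\right) - 7634} = - \frac{17973}{-7901 + 3 i \sqrt{186}}$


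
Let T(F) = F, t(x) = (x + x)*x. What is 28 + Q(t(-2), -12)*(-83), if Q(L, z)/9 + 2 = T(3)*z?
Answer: 28414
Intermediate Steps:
t(x) = 2*x² (t(x) = (2*x)*x = 2*x²)
Q(L, z) = -18 + 27*z (Q(L, z) = -18 + 9*(3*z) = -18 + 27*z)
28 + Q(t(-2), -12)*(-83) = 28 + (-18 + 27*(-12))*(-83) = 28 + (-18 - 324)*(-83) = 28 - 342*(-83) = 28 + 28386 = 28414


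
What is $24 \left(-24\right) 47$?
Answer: $-27072$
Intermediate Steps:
$24 \left(-24\right) 47 = \left(-576\right) 47 = -27072$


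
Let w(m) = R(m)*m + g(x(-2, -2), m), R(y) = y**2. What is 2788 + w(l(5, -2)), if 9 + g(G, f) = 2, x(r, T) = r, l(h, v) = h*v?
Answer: 1781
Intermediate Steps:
g(G, f) = -7 (g(G, f) = -9 + 2 = -7)
w(m) = -7 + m**3 (w(m) = m**2*m - 7 = m**3 - 7 = -7 + m**3)
2788 + w(l(5, -2)) = 2788 + (-7 + (5*(-2))**3) = 2788 + (-7 + (-10)**3) = 2788 + (-7 - 1000) = 2788 - 1007 = 1781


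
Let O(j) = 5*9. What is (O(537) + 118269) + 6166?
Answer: 124480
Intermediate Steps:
O(j) = 45
(O(537) + 118269) + 6166 = (45 + 118269) + 6166 = 118314 + 6166 = 124480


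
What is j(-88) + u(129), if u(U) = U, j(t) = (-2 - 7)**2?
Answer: 210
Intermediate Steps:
j(t) = 81 (j(t) = (-9)**2 = 81)
j(-88) + u(129) = 81 + 129 = 210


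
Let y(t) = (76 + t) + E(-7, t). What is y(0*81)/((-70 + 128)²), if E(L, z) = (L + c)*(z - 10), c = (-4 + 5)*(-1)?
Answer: 39/841 ≈ 0.046373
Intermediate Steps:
c = -1 (c = 1*(-1) = -1)
E(L, z) = (-1 + L)*(-10 + z) (E(L, z) = (L - 1)*(z - 10) = (-1 + L)*(-10 + z))
y(t) = 156 - 7*t (y(t) = (76 + t) + (10 - t - 10*(-7) - 7*t) = (76 + t) + (10 - t + 70 - 7*t) = (76 + t) + (80 - 8*t) = 156 - 7*t)
y(0*81)/((-70 + 128)²) = (156 - 0*81)/((-70 + 128)²) = (156 - 7*0)/(58²) = (156 + 0)/3364 = 156*(1/3364) = 39/841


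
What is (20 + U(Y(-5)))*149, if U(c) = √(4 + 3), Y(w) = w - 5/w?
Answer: 2980 + 149*√7 ≈ 3374.2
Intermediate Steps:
U(c) = √7
(20 + U(Y(-5)))*149 = (20 + √7)*149 = 2980 + 149*√7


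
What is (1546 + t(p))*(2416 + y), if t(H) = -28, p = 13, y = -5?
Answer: 3659898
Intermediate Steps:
(1546 + t(p))*(2416 + y) = (1546 - 28)*(2416 - 5) = 1518*2411 = 3659898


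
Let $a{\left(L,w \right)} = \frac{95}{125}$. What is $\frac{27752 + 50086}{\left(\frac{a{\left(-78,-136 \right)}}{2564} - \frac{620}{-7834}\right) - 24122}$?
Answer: $- \frac{19543541688600}{6056524577977} \approx -3.2269$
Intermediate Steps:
$a{\left(L,w \right)} = \frac{19}{25}$ ($a{\left(L,w \right)} = 95 \cdot \frac{1}{125} = \frac{19}{25}$)
$\frac{27752 + 50086}{\left(\frac{a{\left(-78,-136 \right)}}{2564} - \frac{620}{-7834}\right) - 24122} = \frac{27752 + 50086}{\left(\frac{19}{25 \cdot 2564} - \frac{620}{-7834}\right) - 24122} = \frac{77838}{\left(\frac{19}{25} \cdot \frac{1}{2564} - - \frac{310}{3917}\right) - 24122} = \frac{77838}{\left(\frac{19}{64100} + \frac{310}{3917}\right) - 24122} = \frac{77838}{\frac{19945423}{251079700} - 24122} = \frac{77838}{- \frac{6056524577977}{251079700}} = 77838 \left(- \frac{251079700}{6056524577977}\right) = - \frac{19543541688600}{6056524577977}$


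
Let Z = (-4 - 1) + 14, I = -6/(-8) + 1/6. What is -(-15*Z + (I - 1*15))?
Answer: 1789/12 ≈ 149.08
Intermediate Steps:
I = 11/12 (I = -6*(-⅛) + 1*(⅙) = ¾ + ⅙ = 11/12 ≈ 0.91667)
Z = 9 (Z = -5 + 14 = 9)
-(-15*Z + (I - 1*15)) = -(-15*9 + (11/12 - 1*15)) = -(-135 + (11/12 - 15)) = -(-135 - 169/12) = -1*(-1789/12) = 1789/12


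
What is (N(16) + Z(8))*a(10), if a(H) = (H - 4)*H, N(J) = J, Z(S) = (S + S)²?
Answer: 16320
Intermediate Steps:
Z(S) = 4*S² (Z(S) = (2*S)² = 4*S²)
a(H) = H*(-4 + H) (a(H) = (-4 + H)*H = H*(-4 + H))
(N(16) + Z(8))*a(10) = (16 + 4*8²)*(10*(-4 + 10)) = (16 + 4*64)*(10*6) = (16 + 256)*60 = 272*60 = 16320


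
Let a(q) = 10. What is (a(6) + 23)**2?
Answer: 1089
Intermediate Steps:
(a(6) + 23)**2 = (10 + 23)**2 = 33**2 = 1089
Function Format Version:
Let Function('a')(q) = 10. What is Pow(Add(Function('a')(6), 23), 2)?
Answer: 1089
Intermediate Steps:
Pow(Add(Function('a')(6), 23), 2) = Pow(Add(10, 23), 2) = Pow(33, 2) = 1089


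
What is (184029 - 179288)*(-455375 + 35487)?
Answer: -1990689008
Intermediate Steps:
(184029 - 179288)*(-455375 + 35487) = 4741*(-419888) = -1990689008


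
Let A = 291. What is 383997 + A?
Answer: 384288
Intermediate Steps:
383997 + A = 383997 + 291 = 384288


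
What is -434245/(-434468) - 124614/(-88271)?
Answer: 92472035747/38350924828 ≈ 2.4112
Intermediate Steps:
-434245/(-434468) - 124614/(-88271) = -434245*(-1/434468) - 124614*(-1/88271) = 434245/434468 + 124614/88271 = 92472035747/38350924828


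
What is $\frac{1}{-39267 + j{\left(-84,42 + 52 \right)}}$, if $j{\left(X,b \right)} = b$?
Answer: $- \frac{1}{39173} \approx -2.5528 \cdot 10^{-5}$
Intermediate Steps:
$\frac{1}{-39267 + j{\left(-84,42 + 52 \right)}} = \frac{1}{-39267 + \left(42 + 52\right)} = \frac{1}{-39267 + 94} = \frac{1}{-39173} = - \frac{1}{39173}$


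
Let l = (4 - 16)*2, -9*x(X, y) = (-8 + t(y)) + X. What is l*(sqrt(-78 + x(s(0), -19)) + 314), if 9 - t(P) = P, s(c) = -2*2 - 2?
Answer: -7536 - 16*I*sqrt(179) ≈ -7536.0 - 214.07*I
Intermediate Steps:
s(c) = -6 (s(c) = -4 - 2 = -6)
t(P) = 9 - P
x(X, y) = -1/9 - X/9 + y/9 (x(X, y) = -((-8 + (9 - y)) + X)/9 = -((1 - y) + X)/9 = -(1 + X - y)/9 = -1/9 - X/9 + y/9)
l = -24 (l = -12*2 = -24)
l*(sqrt(-78 + x(s(0), -19)) + 314) = -24*(sqrt(-78 + (-1/9 - 1/9*(-6) + (1/9)*(-19))) + 314) = -24*(sqrt(-78 + (-1/9 + 2/3 - 19/9)) + 314) = -24*(sqrt(-78 - 14/9) + 314) = -24*(sqrt(-716/9) + 314) = -24*(2*I*sqrt(179)/3 + 314) = -24*(314 + 2*I*sqrt(179)/3) = -7536 - 16*I*sqrt(179)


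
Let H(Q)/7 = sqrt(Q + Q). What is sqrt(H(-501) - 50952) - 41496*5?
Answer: -207480 + sqrt(-50952 + 7*I*sqrt(1002)) ≈ -2.0748e+5 + 225.73*I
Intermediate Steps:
H(Q) = 7*sqrt(2)*sqrt(Q) (H(Q) = 7*sqrt(Q + Q) = 7*sqrt(2*Q) = 7*(sqrt(2)*sqrt(Q)) = 7*sqrt(2)*sqrt(Q))
sqrt(H(-501) - 50952) - 41496*5 = sqrt(7*sqrt(2)*sqrt(-501) - 50952) - 41496*5 = sqrt(7*sqrt(2)*(I*sqrt(501)) - 50952) - 1*207480 = sqrt(7*I*sqrt(1002) - 50952) - 207480 = sqrt(-50952 + 7*I*sqrt(1002)) - 207480 = -207480 + sqrt(-50952 + 7*I*sqrt(1002))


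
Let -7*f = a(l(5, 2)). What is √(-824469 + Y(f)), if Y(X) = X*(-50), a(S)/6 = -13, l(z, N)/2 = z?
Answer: 3*I*√4491809/7 ≈ 908.31*I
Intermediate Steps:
l(z, N) = 2*z
a(S) = -78 (a(S) = 6*(-13) = -78)
f = 78/7 (f = -⅐*(-78) = 78/7 ≈ 11.143)
Y(X) = -50*X
√(-824469 + Y(f)) = √(-824469 - 50*78/7) = √(-824469 - 3900/7) = √(-5775183/7) = 3*I*√4491809/7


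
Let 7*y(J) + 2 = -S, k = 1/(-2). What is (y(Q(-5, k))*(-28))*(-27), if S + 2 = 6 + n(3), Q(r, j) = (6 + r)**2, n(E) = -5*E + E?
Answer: 648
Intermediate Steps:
n(E) = -4*E
k = -1/2 ≈ -0.50000
S = -8 (S = -2 + (6 - 4*3) = -2 + (6 - 12) = -2 - 6 = -8)
y(J) = 6/7 (y(J) = -2/7 + (-1*(-8))/7 = -2/7 + (1/7)*8 = -2/7 + 8/7 = 6/7)
(y(Q(-5, k))*(-28))*(-27) = ((6/7)*(-28))*(-27) = -24*(-27) = 648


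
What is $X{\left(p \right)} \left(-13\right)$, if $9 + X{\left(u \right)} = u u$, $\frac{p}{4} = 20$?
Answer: $-83083$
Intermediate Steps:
$p = 80$ ($p = 4 \cdot 20 = 80$)
$X{\left(u \right)} = -9 + u^{2}$ ($X{\left(u \right)} = -9 + u u = -9 + u^{2}$)
$X{\left(p \right)} \left(-13\right) = \left(-9 + 80^{2}\right) \left(-13\right) = \left(-9 + 6400\right) \left(-13\right) = 6391 \left(-13\right) = -83083$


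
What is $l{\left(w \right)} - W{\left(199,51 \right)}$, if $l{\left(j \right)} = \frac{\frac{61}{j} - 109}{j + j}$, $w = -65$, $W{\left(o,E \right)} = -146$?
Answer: $\frac{620423}{4225} \approx 146.85$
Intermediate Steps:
$l{\left(j \right)} = \frac{-109 + \frac{61}{j}}{2 j}$
$l{\left(w \right)} - W{\left(199,51 \right)} = \frac{61 - -7085}{2 \cdot 4225} - -146 = \frac{1}{2} \cdot \frac{1}{4225} \left(61 + 7085\right) + 146 = \frac{1}{2} \cdot \frac{1}{4225} \cdot 7146 + 146 = \frac{3573}{4225} + 146 = \frac{620423}{4225}$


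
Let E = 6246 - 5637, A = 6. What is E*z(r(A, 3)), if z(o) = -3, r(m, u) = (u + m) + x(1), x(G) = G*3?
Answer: -1827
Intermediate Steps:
x(G) = 3*G
r(m, u) = 3 + m + u (r(m, u) = (u + m) + 3*1 = (m + u) + 3 = 3 + m + u)
E = 609
E*z(r(A, 3)) = 609*(-3) = -1827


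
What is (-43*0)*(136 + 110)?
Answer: 0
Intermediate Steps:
(-43*0)*(136 + 110) = 0*246 = 0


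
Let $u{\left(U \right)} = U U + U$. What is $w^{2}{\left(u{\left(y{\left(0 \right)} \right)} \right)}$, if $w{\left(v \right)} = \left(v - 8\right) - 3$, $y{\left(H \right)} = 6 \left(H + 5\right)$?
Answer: $844561$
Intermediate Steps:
$y{\left(H \right)} = 30 + 6 H$ ($y{\left(H \right)} = 6 \left(5 + H\right) = 30 + 6 H$)
$u{\left(U \right)} = U + U^{2}$ ($u{\left(U \right)} = U^{2} + U = U + U^{2}$)
$w{\left(v \right)} = -11 + v$ ($w{\left(v \right)} = \left(-8 + v\right) - 3 = -11 + v$)
$w^{2}{\left(u{\left(y{\left(0 \right)} \right)} \right)} = \left(-11 + \left(30 + 6 \cdot 0\right) \left(1 + \left(30 + 6 \cdot 0\right)\right)\right)^{2} = \left(-11 + \left(30 + 0\right) \left(1 + \left(30 + 0\right)\right)\right)^{2} = \left(-11 + 30 \left(1 + 30\right)\right)^{2} = \left(-11 + 30 \cdot 31\right)^{2} = \left(-11 + 930\right)^{2} = 919^{2} = 844561$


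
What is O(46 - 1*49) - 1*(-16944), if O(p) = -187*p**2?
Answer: 15261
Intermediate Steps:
O(46 - 1*49) - 1*(-16944) = -187*(46 - 1*49)**2 - 1*(-16944) = -187*(46 - 49)**2 + 16944 = -187*(-3)**2 + 16944 = -187*9 + 16944 = -1683 + 16944 = 15261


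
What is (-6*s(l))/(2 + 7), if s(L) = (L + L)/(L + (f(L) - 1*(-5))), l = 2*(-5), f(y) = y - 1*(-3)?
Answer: -10/9 ≈ -1.1111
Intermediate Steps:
f(y) = 3 + y (f(y) = y + 3 = 3 + y)
l = -10
s(L) = 2*L/(8 + 2*L) (s(L) = (L + L)/(L + ((3 + L) - 1*(-5))) = (2*L)/(L + ((3 + L) + 5)) = (2*L)/(L + (8 + L)) = (2*L)/(8 + 2*L) = 2*L/(8 + 2*L))
(-6*s(l))/(2 + 7) = (-(-60)/(4 - 10))/(2 + 7) = -(-60)/(-6)/9 = -(-60)*(-1)/6*(⅑) = -6*5/3*(⅑) = -10*⅑ = -10/9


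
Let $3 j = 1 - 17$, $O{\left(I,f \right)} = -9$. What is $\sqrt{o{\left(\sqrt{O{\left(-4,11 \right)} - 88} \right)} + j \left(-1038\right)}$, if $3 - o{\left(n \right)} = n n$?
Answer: $2 \sqrt{1409} \approx 75.073$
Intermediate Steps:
$j = - \frac{16}{3}$ ($j = \frac{1 - 17}{3} = \frac{1}{3} \left(-16\right) = - \frac{16}{3} \approx -5.3333$)
$o{\left(n \right)} = 3 - n^{2}$ ($o{\left(n \right)} = 3 - n n = 3 - n^{2}$)
$\sqrt{o{\left(\sqrt{O{\left(-4,11 \right)} - 88} \right)} + j \left(-1038\right)} = \sqrt{\left(3 - \left(\sqrt{-9 - 88}\right)^{2}\right) - -5536} = \sqrt{\left(3 - \left(\sqrt{-97}\right)^{2}\right) + 5536} = \sqrt{\left(3 - \left(i \sqrt{97}\right)^{2}\right) + 5536} = \sqrt{\left(3 - -97\right) + 5536} = \sqrt{\left(3 + 97\right) + 5536} = \sqrt{100 + 5536} = \sqrt{5636} = 2 \sqrt{1409}$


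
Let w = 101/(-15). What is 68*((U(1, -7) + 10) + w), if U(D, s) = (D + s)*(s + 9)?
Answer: -8908/15 ≈ -593.87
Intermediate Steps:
w = -101/15 (w = 101*(-1/15) = -101/15 ≈ -6.7333)
U(D, s) = (9 + s)*(D + s) (U(D, s) = (D + s)*(9 + s) = (9 + s)*(D + s))
68*((U(1, -7) + 10) + w) = 68*((((-7)² + 9*1 + 9*(-7) + 1*(-7)) + 10) - 101/15) = 68*(((49 + 9 - 63 - 7) + 10) - 101/15) = 68*((-12 + 10) - 101/15) = 68*(-2 - 101/15) = 68*(-131/15) = -8908/15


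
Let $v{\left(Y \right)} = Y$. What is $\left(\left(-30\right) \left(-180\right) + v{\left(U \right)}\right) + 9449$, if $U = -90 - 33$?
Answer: $14726$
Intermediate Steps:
$U = -123$
$\left(\left(-30\right) \left(-180\right) + v{\left(U \right)}\right) + 9449 = \left(\left(-30\right) \left(-180\right) - 123\right) + 9449 = \left(5400 - 123\right) + 9449 = 5277 + 9449 = 14726$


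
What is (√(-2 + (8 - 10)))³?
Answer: -8*I ≈ -8.0*I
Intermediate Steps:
(√(-2 + (8 - 10)))³ = (√(-2 - 2))³ = (√(-4))³ = (2*I)³ = -8*I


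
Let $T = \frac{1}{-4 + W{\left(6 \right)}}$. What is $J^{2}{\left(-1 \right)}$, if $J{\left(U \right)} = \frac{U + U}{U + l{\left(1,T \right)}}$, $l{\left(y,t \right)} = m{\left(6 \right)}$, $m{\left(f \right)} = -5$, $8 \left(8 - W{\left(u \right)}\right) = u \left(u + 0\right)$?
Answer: $\frac{1}{9} \approx 0.11111$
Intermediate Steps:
$W{\left(u \right)} = 8 - \frac{u^{2}}{8}$ ($W{\left(u \right)} = 8 - \frac{u \left(u + 0\right)}{8} = 8 - \frac{u u}{8} = 8 - \frac{u^{2}}{8}$)
$T = -2$ ($T = \frac{1}{-4 + \left(8 - \frac{6^{2}}{8}\right)} = \frac{1}{-4 + \left(8 - \frac{9}{2}\right)} = \frac{1}{-4 + \frac{7}{2}} = \frac{1}{- \frac{1}{2}} = -2$)
$l{\left(y,t \right)} = -5$
$J{\left(U \right)} = \frac{2 U}{-5 + U}$ ($J{\left(U \right)} = \frac{U + U}{U - 5} = \frac{2 U}{-5 + U}$)
$J^{2}{\left(-1 \right)} = \left(2 \left(-1\right) \frac{1}{-5 - 1}\right)^{2} = \left(2 \left(-1\right) \frac{1}{-6}\right)^{2} = \left(2 \left(-1\right) \left(- \frac{1}{6}\right)\right)^{2} = \left(\frac{1}{3}\right)^{2} = \frac{1}{9}$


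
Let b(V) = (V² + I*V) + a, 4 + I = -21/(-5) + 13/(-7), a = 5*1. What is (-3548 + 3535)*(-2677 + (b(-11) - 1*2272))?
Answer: 2186171/35 ≈ 62462.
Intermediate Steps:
a = 5
I = -58/35 (I = -4 + (-21/(-5) + 13/(-7)) = -4 + (-21*(-⅕) + 13*(-⅐)) = -4 + (21/5 - 13/7) = -4 + 82/35 = -58/35 ≈ -1.6571)
b(V) = 5 + V² - 58*V/35 (b(V) = (V² - 58*V/35) + 5 = 5 + V² - 58*V/35)
(-3548 + 3535)*(-2677 + (b(-11) - 1*2272)) = (-3548 + 3535)*(-2677 + ((5 + (-11)² - 58/35*(-11)) - 1*2272)) = -13*(-2677 + ((5 + 121 + 638/35) - 2272)) = -13*(-2677 + (5048/35 - 2272)) = -13*(-2677 - 74472/35) = -13*(-168167/35) = 2186171/35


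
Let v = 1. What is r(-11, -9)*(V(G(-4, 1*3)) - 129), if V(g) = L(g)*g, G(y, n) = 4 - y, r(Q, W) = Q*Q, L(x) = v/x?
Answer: -15488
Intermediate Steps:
L(x) = 1/x
r(Q, W) = Q²
V(g) = 1 (V(g) = g/g = 1)
r(-11, -9)*(V(G(-4, 1*3)) - 129) = (-11)²*(1 - 129) = 121*(-128) = -15488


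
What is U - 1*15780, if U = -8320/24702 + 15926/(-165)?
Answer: -10785229042/679305 ≈ -15877.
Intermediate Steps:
U = -65796142/679305 (U = -8320*1/24702 + 15926*(-1/165) = -4160/12351 - 15926/165 = -65796142/679305 ≈ -96.858)
U - 1*15780 = -65796142/679305 - 1*15780 = -65796142/679305 - 15780 = -10785229042/679305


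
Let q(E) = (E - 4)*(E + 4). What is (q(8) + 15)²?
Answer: 3969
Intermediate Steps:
q(E) = (-4 + E)*(4 + E)
(q(8) + 15)² = ((-16 + 8²) + 15)² = ((-16 + 64) + 15)² = (48 + 15)² = 63² = 3969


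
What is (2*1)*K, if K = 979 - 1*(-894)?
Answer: 3746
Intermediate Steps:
K = 1873 (K = 979 + 894 = 1873)
(2*1)*K = (2*1)*1873 = 2*1873 = 3746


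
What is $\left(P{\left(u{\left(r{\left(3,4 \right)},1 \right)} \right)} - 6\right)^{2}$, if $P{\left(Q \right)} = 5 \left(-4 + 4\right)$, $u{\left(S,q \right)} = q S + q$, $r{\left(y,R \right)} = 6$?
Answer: $36$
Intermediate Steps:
$u{\left(S,q \right)} = q + S q$ ($u{\left(S,q \right)} = S q + q = q + S q$)
$P{\left(Q \right)} = 0$ ($P{\left(Q \right)} = 5 \cdot 0 = 0$)
$\left(P{\left(u{\left(r{\left(3,4 \right)},1 \right)} \right)} - 6\right)^{2} = \left(0 - 6\right)^{2} = \left(-6\right)^{2} = 36$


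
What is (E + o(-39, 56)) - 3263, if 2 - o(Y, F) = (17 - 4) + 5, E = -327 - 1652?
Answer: -5258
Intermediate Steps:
E = -1979
o(Y, F) = -16 (o(Y, F) = 2 - ((17 - 4) + 5) = 2 - (13 + 5) = 2 - 1*18 = 2 - 18 = -16)
(E + o(-39, 56)) - 3263 = (-1979 - 16) - 3263 = -1995 - 3263 = -5258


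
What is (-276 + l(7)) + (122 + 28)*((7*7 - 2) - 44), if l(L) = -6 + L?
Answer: 175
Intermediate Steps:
(-276 + l(7)) + (122 + 28)*((7*7 - 2) - 44) = (-276 + (-6 + 7)) + (122 + 28)*((7*7 - 2) - 44) = (-276 + 1) + 150*((49 - 2) - 44) = -275 + 150*(47 - 44) = -275 + 150*3 = -275 + 450 = 175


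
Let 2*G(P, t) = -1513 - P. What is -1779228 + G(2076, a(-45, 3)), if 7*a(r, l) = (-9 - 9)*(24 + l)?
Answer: -3562045/2 ≈ -1.7810e+6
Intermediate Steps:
a(r, l) = -432/7 - 18*l/7 (a(r, l) = ((-9 - 9)*(24 + l))/7 = (-18*(24 + l))/7 = (-432 - 18*l)/7 = -432/7 - 18*l/7)
G(P, t) = -1513/2 - P/2 (G(P, t) = (-1513 - P)/2 = -1513/2 - P/2)
-1779228 + G(2076, a(-45, 3)) = -1779228 + (-1513/2 - ½*2076) = -1779228 + (-1513/2 - 1038) = -1779228 - 3589/2 = -3562045/2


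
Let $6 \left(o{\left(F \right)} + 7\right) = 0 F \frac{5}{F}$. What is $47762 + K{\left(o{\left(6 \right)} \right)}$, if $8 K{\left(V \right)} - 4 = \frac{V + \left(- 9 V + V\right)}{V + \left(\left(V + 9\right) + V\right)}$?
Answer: $\frac{4585151}{96} \approx 47762.0$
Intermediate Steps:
$o{\left(F \right)} = -7$ ($o{\left(F \right)} = -7 + \frac{0 F \frac{5}{F}}{6} = -7 + \frac{0 \frac{5}{F}}{6} = -7 + \frac{1}{6} \cdot 0 = -7 + 0 = -7$)
$K{\left(V \right)} = \frac{1}{2} - \frac{7 V}{8 \left(9 + 3 V\right)}$ ($K{\left(V \right)} = \frac{1}{2} + \frac{\left(V + \left(- 9 V + V\right)\right) \frac{1}{V + \left(\left(V + 9\right) + V\right)}}{8} = \frac{1}{2} + \frac{\left(V - 8 V\right) \frac{1}{V + \left(\left(9 + V\right) + V\right)}}{8} = \frac{1}{2} + \frac{- 7 V \frac{1}{V + \left(9 + 2 V\right)}}{8} = \frac{1}{2} + \frac{- 7 V \frac{1}{9 + 3 V}}{8} = \frac{1}{2} + \frac{\left(-7\right) V \frac{1}{9 + 3 V}}{8} = \frac{1}{2} - \frac{7 V}{8 \left(9 + 3 V\right)}$)
$47762 + K{\left(o{\left(6 \right)} \right)} = 47762 + \frac{36 + 5 \left(-7\right)}{24 \left(3 - 7\right)} = 47762 + \frac{36 - 35}{24 \left(-4\right)} = 47762 + \frac{1}{24} \left(- \frac{1}{4}\right) 1 = 47762 - \frac{1}{96} = \frac{4585151}{96}$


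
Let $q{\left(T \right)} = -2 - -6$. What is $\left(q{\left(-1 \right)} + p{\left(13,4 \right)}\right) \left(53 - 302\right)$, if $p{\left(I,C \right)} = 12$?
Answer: $-3984$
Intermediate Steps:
$q{\left(T \right)} = 4$ ($q{\left(T \right)} = -2 + 6 = 4$)
$\left(q{\left(-1 \right)} + p{\left(13,4 \right)}\right) \left(53 - 302\right) = \left(4 + 12\right) \left(53 - 302\right) = 16 \left(-249\right) = -3984$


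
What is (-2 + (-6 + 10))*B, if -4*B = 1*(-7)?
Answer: 7/2 ≈ 3.5000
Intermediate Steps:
B = 7/4 (B = -(-7)/4 = -1/4*(-7) = 7/4 ≈ 1.7500)
(-2 + (-6 + 10))*B = (-2 + (-6 + 10))*(7/4) = (-2 + 4)*(7/4) = 2*(7/4) = 7/2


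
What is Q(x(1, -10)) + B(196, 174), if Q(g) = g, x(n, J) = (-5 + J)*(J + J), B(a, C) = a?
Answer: 496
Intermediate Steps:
x(n, J) = 2*J*(-5 + J) (x(n, J) = (-5 + J)*(2*J) = 2*J*(-5 + J))
Q(x(1, -10)) + B(196, 174) = 2*(-10)*(-5 - 10) + 196 = 2*(-10)*(-15) + 196 = 300 + 196 = 496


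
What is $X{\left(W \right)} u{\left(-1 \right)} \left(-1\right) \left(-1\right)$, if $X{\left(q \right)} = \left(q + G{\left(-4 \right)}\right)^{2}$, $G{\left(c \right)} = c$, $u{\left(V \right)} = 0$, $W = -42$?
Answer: $0$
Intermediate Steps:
$X{\left(q \right)} = \left(-4 + q\right)^{2}$ ($X{\left(q \right)} = \left(q - 4\right)^{2} = \left(-4 + q\right)^{2}$)
$X{\left(W \right)} u{\left(-1 \right)} \left(-1\right) \left(-1\right) = \left(-4 - 42\right)^{2} \cdot 0 \left(-1\right) \left(-1\right) = \left(-46\right)^{2} \cdot 0 \left(-1\right) = 2116 \cdot 0 = 0$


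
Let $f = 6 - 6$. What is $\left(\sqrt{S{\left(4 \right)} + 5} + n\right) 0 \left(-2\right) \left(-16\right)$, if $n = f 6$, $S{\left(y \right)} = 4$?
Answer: $0$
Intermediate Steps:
$f = 0$ ($f = 6 - 6 = 0$)
$n = 0$ ($n = 0 \cdot 6 = 0$)
$\left(\sqrt{S{\left(4 \right)} + 5} + n\right) 0 \left(-2\right) \left(-16\right) = \left(\sqrt{4 + 5} + 0\right) 0 \left(-2\right) \left(-16\right) = \left(\sqrt{9} + 0\right) 0 \left(-2\right) \left(-16\right) = \left(3 + 0\right) 0 \left(-2\right) \left(-16\right) = 3 \cdot 0 \left(-2\right) \left(-16\right) = 0 \left(-2\right) \left(-16\right) = 0 \left(-16\right) = 0$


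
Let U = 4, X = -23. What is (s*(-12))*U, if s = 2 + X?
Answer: 1008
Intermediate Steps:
s = -21 (s = 2 - 23 = -21)
(s*(-12))*U = -21*(-12)*4 = 252*4 = 1008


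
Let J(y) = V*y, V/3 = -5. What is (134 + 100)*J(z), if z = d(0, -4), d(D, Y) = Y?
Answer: 14040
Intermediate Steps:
z = -4
V = -15 (V = 3*(-5) = -15)
J(y) = -15*y
(134 + 100)*J(z) = (134 + 100)*(-15*(-4)) = 234*60 = 14040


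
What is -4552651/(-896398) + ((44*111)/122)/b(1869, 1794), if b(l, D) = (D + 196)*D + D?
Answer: 15029513254335/2959241965082 ≈ 5.0788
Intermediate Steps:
b(l, D) = D + D*(196 + D) (b(l, D) = (196 + D)*D + D = D*(196 + D) + D = D + D*(196 + D))
-4552651/(-896398) + ((44*111)/122)/b(1869, 1794) = -4552651/(-896398) + ((44*111)/122)/((1794*(197 + 1794))) = -4552651*(-1/896398) + (4884*(1/122))/((1794*1991)) = 4552651/896398 + (2442/61)/3571854 = 4552651/896398 + (2442/61)*(1/3571854) = 4552651/896398 + 37/3301259 = 15029513254335/2959241965082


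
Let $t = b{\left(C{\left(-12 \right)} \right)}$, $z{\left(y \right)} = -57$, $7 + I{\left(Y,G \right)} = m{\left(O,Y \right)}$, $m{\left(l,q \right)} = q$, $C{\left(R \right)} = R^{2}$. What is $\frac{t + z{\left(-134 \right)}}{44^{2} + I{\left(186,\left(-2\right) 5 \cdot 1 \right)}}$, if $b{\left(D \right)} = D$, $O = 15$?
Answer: $\frac{29}{705} \approx 0.041135$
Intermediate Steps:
$I{\left(Y,G \right)} = -7 + Y$
$t = 144$ ($t = \left(-12\right)^{2} = 144$)
$\frac{t + z{\left(-134 \right)}}{44^{2} + I{\left(186,\left(-2\right) 5 \cdot 1 \right)}} = \frac{144 - 57}{44^{2} + \left(-7 + 186\right)} = \frac{87}{1936 + 179} = \frac{87}{2115} = 87 \cdot \frac{1}{2115} = \frac{29}{705}$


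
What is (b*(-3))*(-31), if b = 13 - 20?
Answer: -651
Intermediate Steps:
b = -7
(b*(-3))*(-31) = -7*(-3)*(-31) = 21*(-31) = -651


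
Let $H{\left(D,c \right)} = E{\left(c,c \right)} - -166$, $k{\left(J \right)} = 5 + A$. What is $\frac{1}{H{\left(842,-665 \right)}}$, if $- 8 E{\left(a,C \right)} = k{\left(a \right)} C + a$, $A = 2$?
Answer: $\frac{1}{831} \approx 0.0012034$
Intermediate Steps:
$k{\left(J \right)} = 7$ ($k{\left(J \right)} = 5 + 2 = 7$)
$E{\left(a,C \right)} = - \frac{7 C}{8} - \frac{a}{8}$ ($E{\left(a,C \right)} = - \frac{7 C + a}{8} = - \frac{a + 7 C}{8} = - \frac{7 C}{8} - \frac{a}{8}$)
$H{\left(D,c \right)} = 166 - c$ ($H{\left(D,c \right)} = \left(- \frac{7 c}{8} - \frac{c}{8}\right) - -166 = - c + 166 = 166 - c$)
$\frac{1}{H{\left(842,-665 \right)}} = \frac{1}{166 - -665} = \frac{1}{166 + 665} = \frac{1}{831}$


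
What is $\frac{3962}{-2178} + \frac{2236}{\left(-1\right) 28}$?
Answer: $- \frac{622618}{7623} \approx -81.676$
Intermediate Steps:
$\frac{3962}{-2178} + \frac{2236}{\left(-1\right) 28} = 3962 \left(- \frac{1}{2178}\right) + \frac{2236}{-28} = - \frac{1981}{1089} + 2236 \left(- \frac{1}{28}\right) = - \frac{1981}{1089} - \frac{559}{7} = - \frac{622618}{7623}$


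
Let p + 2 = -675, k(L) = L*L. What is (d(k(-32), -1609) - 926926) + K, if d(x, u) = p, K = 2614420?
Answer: 1686817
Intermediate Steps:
k(L) = L²
p = -677 (p = -2 - 675 = -677)
d(x, u) = -677
(d(k(-32), -1609) - 926926) + K = (-677 - 926926) + 2614420 = -927603 + 2614420 = 1686817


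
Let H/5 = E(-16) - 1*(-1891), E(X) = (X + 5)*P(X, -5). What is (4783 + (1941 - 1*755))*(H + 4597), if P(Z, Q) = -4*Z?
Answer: 62865508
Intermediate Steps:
E(X) = -4*X*(5 + X) (E(X) = (X + 5)*(-4*X) = (5 + X)*(-4*X) = -4*X*(5 + X))
H = 5935 (H = 5*(-4*(-16)*(5 - 16) - 1*(-1891)) = 5*(-4*(-16)*(-11) + 1891) = 5*(-704 + 1891) = 5*1187 = 5935)
(4783 + (1941 - 1*755))*(H + 4597) = (4783 + (1941 - 1*755))*(5935 + 4597) = (4783 + (1941 - 755))*10532 = (4783 + 1186)*10532 = 5969*10532 = 62865508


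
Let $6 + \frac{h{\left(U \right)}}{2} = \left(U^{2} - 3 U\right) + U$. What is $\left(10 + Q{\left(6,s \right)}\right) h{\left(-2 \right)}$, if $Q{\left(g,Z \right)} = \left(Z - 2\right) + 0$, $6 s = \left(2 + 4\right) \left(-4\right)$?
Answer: $16$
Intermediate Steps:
$s = -4$ ($s = \frac{\left(2 + 4\right) \left(-4\right)}{6} = \frac{6 \left(-4\right)}{6} = \frac{1}{6} \left(-24\right) = -4$)
$Q{\left(g,Z \right)} = -2 + Z$ ($Q{\left(g,Z \right)} = \left(-2 + Z\right) + 0 = -2 + Z$)
$h{\left(U \right)} = -12 - 4 U + 2 U^{2}$ ($h{\left(U \right)} = -12 + 2 \left(\left(U^{2} - 3 U\right) + U\right) = -12 + 2 \left(U^{2} - 2 U\right) = -12 + \left(- 4 U + 2 U^{2}\right) = -12 - 4 U + 2 U^{2}$)
$\left(10 + Q{\left(6,s \right)}\right) h{\left(-2 \right)} = \left(10 - 6\right) \left(-12 - -8 + 2 \left(-2\right)^{2}\right) = \left(10 - 6\right) \left(-12 + 8 + 2 \cdot 4\right) = 4 \left(-12 + 8 + 8\right) = 4 \cdot 4 = 16$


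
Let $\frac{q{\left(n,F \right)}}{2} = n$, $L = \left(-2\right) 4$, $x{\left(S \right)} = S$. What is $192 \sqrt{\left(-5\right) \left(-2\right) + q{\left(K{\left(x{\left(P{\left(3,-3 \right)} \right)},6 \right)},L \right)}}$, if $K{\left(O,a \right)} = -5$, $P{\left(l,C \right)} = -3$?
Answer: $0$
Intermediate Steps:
$L = -8$
$q{\left(n,F \right)} = 2 n$
$192 \sqrt{\left(-5\right) \left(-2\right) + q{\left(K{\left(x{\left(P{\left(3,-3 \right)} \right)},6 \right)},L \right)}} = 192 \sqrt{\left(-5\right) \left(-2\right) + 2 \left(-5\right)} = 192 \sqrt{10 - 10} = 192 \sqrt{0} = 192 \cdot 0 = 0$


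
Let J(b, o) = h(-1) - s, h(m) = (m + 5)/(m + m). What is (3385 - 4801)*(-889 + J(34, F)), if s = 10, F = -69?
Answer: 1275816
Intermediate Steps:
h(m) = (5 + m)/(2*m) (h(m) = (5 + m)/((2*m)) = (5 + m)*(1/(2*m)) = (5 + m)/(2*m))
J(b, o) = -12 (J(b, o) = (½)*(5 - 1)/(-1) - 1*10 = (½)*(-1)*4 - 10 = -2 - 10 = -12)
(3385 - 4801)*(-889 + J(34, F)) = (3385 - 4801)*(-889 - 12) = -1416*(-901) = 1275816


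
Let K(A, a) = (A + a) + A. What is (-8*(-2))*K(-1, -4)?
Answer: -96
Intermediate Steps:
K(A, a) = a + 2*A
(-8*(-2))*K(-1, -4) = (-8*(-2))*(-4 + 2*(-1)) = 16*(-4 - 2) = 16*(-6) = -96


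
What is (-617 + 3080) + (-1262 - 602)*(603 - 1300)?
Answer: 1301671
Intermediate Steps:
(-617 + 3080) + (-1262 - 602)*(603 - 1300) = 2463 - 1864*(-697) = 2463 + 1299208 = 1301671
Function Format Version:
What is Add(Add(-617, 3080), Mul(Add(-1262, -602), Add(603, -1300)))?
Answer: 1301671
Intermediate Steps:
Add(Add(-617, 3080), Mul(Add(-1262, -602), Add(603, -1300))) = Add(2463, Mul(-1864, -697)) = Add(2463, 1299208) = 1301671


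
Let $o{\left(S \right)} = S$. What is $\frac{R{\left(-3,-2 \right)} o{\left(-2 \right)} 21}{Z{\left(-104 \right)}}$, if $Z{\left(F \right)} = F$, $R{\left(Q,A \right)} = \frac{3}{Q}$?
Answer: $- \frac{21}{52} \approx -0.40385$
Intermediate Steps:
$\frac{R{\left(-3,-2 \right)} o{\left(-2 \right)} 21}{Z{\left(-104 \right)}} = \frac{\frac{3}{-3} \left(-2\right) 21}{-104} = 3 \left(- \frac{1}{3}\right) \left(-2\right) 21 \left(- \frac{1}{104}\right) = \left(-1\right) \left(-2\right) 21 \left(- \frac{1}{104}\right) = 2 \cdot 21 \left(- \frac{1}{104}\right) = 42 \left(- \frac{1}{104}\right) = - \frac{21}{52}$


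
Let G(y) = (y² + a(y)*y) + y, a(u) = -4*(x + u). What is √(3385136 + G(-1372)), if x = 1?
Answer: 10*I*√22579 ≈ 1502.6*I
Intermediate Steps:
a(u) = -4 - 4*u (a(u) = -4*(1 + u) = -4 - 4*u)
G(y) = y + y² + y*(-4 - 4*y) (G(y) = (y² + (-4 - 4*y)*y) + y = (y² + y*(-4 - 4*y)) + y = y + y² + y*(-4 - 4*y))
√(3385136 + G(-1372)) = √(3385136 - 3*(-1372)*(1 - 1372)) = √(3385136 - 3*(-1372)*(-1371)) = √(3385136 - 5643036) = √(-2257900) = 10*I*√22579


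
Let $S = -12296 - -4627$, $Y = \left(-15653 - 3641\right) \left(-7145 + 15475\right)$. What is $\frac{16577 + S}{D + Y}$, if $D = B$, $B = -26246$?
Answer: $- \frac{4454}{80372633} \approx -5.5417 \cdot 10^{-5}$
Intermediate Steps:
$D = -26246$
$Y = -160719020$ ($Y = \left(-19294\right) 8330 = -160719020$)
$S = -7669$ ($S = -12296 + 4627 = -7669$)
$\frac{16577 + S}{D + Y} = \frac{16577 - 7669}{-26246 - 160719020} = \frac{8908}{-160745266} = 8908 \left(- \frac{1}{160745266}\right) = - \frac{4454}{80372633}$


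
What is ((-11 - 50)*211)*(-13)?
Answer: 167323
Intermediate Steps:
((-11 - 50)*211)*(-13) = -61*211*(-13) = -12871*(-13) = 167323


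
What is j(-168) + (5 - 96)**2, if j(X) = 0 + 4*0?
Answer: 8281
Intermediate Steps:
j(X) = 0 (j(X) = 0 + 0 = 0)
j(-168) + (5 - 96)**2 = 0 + (5 - 96)**2 = 0 + (-91)**2 = 0 + 8281 = 8281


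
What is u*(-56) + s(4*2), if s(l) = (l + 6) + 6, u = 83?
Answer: -4628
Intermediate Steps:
s(l) = 12 + l (s(l) = (6 + l) + 6 = 12 + l)
u*(-56) + s(4*2) = 83*(-56) + (12 + 4*2) = -4648 + (12 + 8) = -4648 + 20 = -4628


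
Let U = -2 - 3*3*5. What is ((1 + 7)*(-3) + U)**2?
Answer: 5041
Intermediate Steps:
U = -47 (U = -2 - 9*5 = -2 - 45 = -47)
((1 + 7)*(-3) + U)**2 = ((1 + 7)*(-3) - 47)**2 = (8*(-3) - 47)**2 = (-24 - 47)**2 = (-71)**2 = 5041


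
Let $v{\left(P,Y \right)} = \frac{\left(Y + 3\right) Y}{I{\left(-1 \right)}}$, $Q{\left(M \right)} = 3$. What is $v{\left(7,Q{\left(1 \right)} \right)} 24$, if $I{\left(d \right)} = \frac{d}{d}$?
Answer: $432$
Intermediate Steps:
$I{\left(d \right)} = 1$
$v{\left(P,Y \right)} = Y \left(3 + Y\right)$ ($v{\left(P,Y \right)} = \frac{\left(Y + 3\right) Y}{1} = \left(3 + Y\right) Y 1 = Y \left(3 + Y\right) 1 = Y \left(3 + Y\right)$)
$v{\left(7,Q{\left(1 \right)} \right)} 24 = 3 \left(3 + 3\right) 24 = 3 \cdot 6 \cdot 24 = 18 \cdot 24 = 432$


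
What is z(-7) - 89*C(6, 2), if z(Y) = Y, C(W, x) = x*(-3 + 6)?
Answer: -541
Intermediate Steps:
C(W, x) = 3*x (C(W, x) = x*3 = 3*x)
z(-7) - 89*C(6, 2) = -7 - 267*2 = -7 - 89*6 = -7 - 534 = -541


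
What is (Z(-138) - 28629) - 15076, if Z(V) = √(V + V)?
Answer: -43705 + 2*I*√69 ≈ -43705.0 + 16.613*I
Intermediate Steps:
Z(V) = √2*√V (Z(V) = √(2*V) = √2*√V)
(Z(-138) - 28629) - 15076 = (√2*√(-138) - 28629) - 15076 = (√2*(I*√138) - 28629) - 15076 = (2*I*√69 - 28629) - 15076 = (-28629 + 2*I*√69) - 15076 = -43705 + 2*I*√69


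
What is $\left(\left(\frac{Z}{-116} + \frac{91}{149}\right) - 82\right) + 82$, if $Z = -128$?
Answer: $\frac{7407}{4321} \approx 1.7142$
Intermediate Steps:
$\left(\left(\frac{Z}{-116} + \frac{91}{149}\right) - 82\right) + 82 = \left(\left(- \frac{128}{-116} + \frac{91}{149}\right) - 82\right) + 82 = \left(\left(\left(-128\right) \left(- \frac{1}{116}\right) + 91 \cdot \frac{1}{149}\right) - 82\right) + 82 = \left(\left(\frac{32}{29} + \frac{91}{149}\right) - 82\right) + 82 = \left(\frac{7407}{4321} - 82\right) + 82 = - \frac{346915}{4321} + 82 = \frac{7407}{4321}$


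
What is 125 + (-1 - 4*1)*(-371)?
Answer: 1980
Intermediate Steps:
125 + (-1 - 4*1)*(-371) = 125 + (-1 - 4)*(-371) = 125 - 5*(-371) = 125 + 1855 = 1980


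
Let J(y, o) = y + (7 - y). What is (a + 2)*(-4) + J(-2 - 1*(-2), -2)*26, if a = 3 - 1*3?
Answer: 174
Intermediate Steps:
a = 0 (a = 3 - 3 = 0)
J(y, o) = 7
(a + 2)*(-4) + J(-2 - 1*(-2), -2)*26 = (0 + 2)*(-4) + 7*26 = 2*(-4) + 182 = -8 + 182 = 174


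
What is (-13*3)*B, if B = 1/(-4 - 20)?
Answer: 13/8 ≈ 1.6250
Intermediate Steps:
B = -1/24 (B = 1/(-24) = -1/24 ≈ -0.041667)
(-13*3)*B = -13*3*(-1/24) = -39*(-1/24) = 13/8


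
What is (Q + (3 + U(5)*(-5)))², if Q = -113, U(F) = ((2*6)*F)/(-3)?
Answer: 100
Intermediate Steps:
U(F) = -4*F (U(F) = (12*F)*(-⅓) = -4*F)
(Q + (3 + U(5)*(-5)))² = (-113 + (3 - 4*5*(-5)))² = (-113 + (3 - 20*(-5)))² = (-113 + (3 + 100))² = (-113 + 103)² = (-10)² = 100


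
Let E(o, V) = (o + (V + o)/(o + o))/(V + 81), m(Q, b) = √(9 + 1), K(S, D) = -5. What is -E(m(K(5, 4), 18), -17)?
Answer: -1/128 - 3*√10/1280 ≈ -0.015224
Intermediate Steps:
m(Q, b) = √10
E(o, V) = (o + (V + o)/(2*o))/(81 + V) (E(o, V) = (o + (V + o)/((2*o)))/(81 + V) = (o + (V + o)*(1/(2*o)))/(81 + V) = (o + (V + o)/(2*o))/(81 + V))
-E(m(K(5, 4), 18), -17) = -(-17 + √10 + 2*(√10)²)/(2*(√10)*(81 - 17)) = -√10/10*(-17 + √10 + 2*10)/(2*64) = -√10/10*(-17 + √10 + 20)/(2*64) = -√10/10*(3 + √10)/(2*64) = -√10*(3 + √10)/1280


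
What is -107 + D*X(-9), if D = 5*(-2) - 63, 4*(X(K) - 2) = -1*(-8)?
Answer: -399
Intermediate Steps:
X(K) = 4 (X(K) = 2 + (-1*(-8))/4 = 2 + (1/4)*8 = 2 + 2 = 4)
D = -73 (D = -10 - 63 = -73)
-107 + D*X(-9) = -107 - 73*4 = -107 - 292 = -399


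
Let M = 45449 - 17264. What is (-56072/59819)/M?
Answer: -56072/1685998515 ≈ -3.3257e-5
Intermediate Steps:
M = 28185
(-56072/59819)/M = -56072/59819/28185 = -56072*1/59819*(1/28185) = -56072/59819*1/28185 = -56072/1685998515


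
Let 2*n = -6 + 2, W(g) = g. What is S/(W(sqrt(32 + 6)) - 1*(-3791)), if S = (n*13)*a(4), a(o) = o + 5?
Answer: -68238/1105511 + 18*sqrt(38)/1105511 ≈ -0.061625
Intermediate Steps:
a(o) = 5 + o
n = -2 (n = (-6 + 2)/2 = (1/2)*(-4) = -2)
S = -234 (S = (-2*13)*(5 + 4) = -26*9 = -234)
S/(W(sqrt(32 + 6)) - 1*(-3791)) = -234/(sqrt(32 + 6) - 1*(-3791)) = -234/(sqrt(38) + 3791) = -234/(3791 + sqrt(38))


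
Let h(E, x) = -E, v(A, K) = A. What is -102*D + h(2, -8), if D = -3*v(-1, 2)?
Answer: -308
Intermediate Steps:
D = 3 (D = -3*(-1) = 3)
-102*D + h(2, -8) = -102*3 - 1*2 = -306 - 2 = -308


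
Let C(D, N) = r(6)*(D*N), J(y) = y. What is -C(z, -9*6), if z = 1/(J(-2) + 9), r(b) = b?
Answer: 324/7 ≈ 46.286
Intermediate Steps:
z = ⅐ (z = 1/(-2 + 9) = 1/7 = ⅐ ≈ 0.14286)
C(D, N) = 6*D*N (C(D, N) = 6*(D*N) = 6*D*N)
-C(z, -9*6) = -6*(-9*6)/7 = -6*(-54)/7 = -1*(-324/7) = 324/7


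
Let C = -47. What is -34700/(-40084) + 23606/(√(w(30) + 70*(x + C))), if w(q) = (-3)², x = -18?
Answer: 8675/10021 - 23606*I*√4541/4541 ≈ 0.86568 - 350.31*I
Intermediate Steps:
w(q) = 9
-34700/(-40084) + 23606/(√(w(30) + 70*(x + C))) = -34700/(-40084) + 23606/(√(9 + 70*(-18 - 47))) = -34700*(-1/40084) + 23606/(√(9 + 70*(-65))) = 8675/10021 + 23606/(√(9 - 4550)) = 8675/10021 + 23606/(√(-4541)) = 8675/10021 + 23606/((I*√4541)) = 8675/10021 + 23606*(-I*√4541/4541) = 8675/10021 - 23606*I*√4541/4541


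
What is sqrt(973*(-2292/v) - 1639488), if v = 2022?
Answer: I*sqrt(186320270854)/337 ≈ 1280.9*I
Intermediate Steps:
sqrt(973*(-2292/v) - 1639488) = sqrt(973*(-2292/2022) - 1639488) = sqrt(973*(-2292*1/2022) - 1639488) = sqrt(973*(-382/337) - 1639488) = sqrt(-371686/337 - 1639488) = sqrt(-552879142/337) = I*sqrt(186320270854)/337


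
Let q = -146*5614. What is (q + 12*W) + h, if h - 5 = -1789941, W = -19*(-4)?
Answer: -2608668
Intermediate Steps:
W = 76
q = -819644
h = -1789936 (h = 5 - 1789941 = -1789936)
(q + 12*W) + h = (-819644 + 12*76) - 1789936 = (-819644 + 912) - 1789936 = -818732 - 1789936 = -2608668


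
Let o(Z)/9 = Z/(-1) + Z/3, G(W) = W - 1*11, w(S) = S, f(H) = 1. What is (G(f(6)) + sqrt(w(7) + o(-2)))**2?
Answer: (10 - sqrt(19))**2 ≈ 31.822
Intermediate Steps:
G(W) = -11 + W (G(W) = W - 11 = -11 + W)
o(Z) = -6*Z (o(Z) = 9*(Z/(-1) + Z/3) = 9*(Z*(-1) + Z*(1/3)) = 9*(-Z + Z/3) = 9*(-2*Z/3) = -6*Z)
(G(f(6)) + sqrt(w(7) + o(-2)))**2 = ((-11 + 1) + sqrt(7 - 6*(-2)))**2 = (-10 + sqrt(7 + 12))**2 = (-10 + sqrt(19))**2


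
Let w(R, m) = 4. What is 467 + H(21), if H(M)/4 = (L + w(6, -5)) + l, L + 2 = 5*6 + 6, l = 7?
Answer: 647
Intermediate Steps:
L = 34 (L = -2 + (5*6 + 6) = -2 + (30 + 6) = -2 + 36 = 34)
H(M) = 180 (H(M) = 4*((34 + 4) + 7) = 4*(38 + 7) = 4*45 = 180)
467 + H(21) = 467 + 180 = 647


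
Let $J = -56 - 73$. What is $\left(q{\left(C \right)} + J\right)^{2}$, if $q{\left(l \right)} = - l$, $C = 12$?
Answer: $19881$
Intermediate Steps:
$J = -129$
$\left(q{\left(C \right)} + J\right)^{2} = \left(\left(-1\right) 12 - 129\right)^{2} = \left(-12 - 129\right)^{2} = \left(-141\right)^{2} = 19881$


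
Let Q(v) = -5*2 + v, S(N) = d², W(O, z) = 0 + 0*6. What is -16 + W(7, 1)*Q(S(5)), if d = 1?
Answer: -16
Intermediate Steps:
W(O, z) = 0 (W(O, z) = 0 + 0 = 0)
S(N) = 1 (S(N) = 1² = 1)
Q(v) = -10 + v
-16 + W(7, 1)*Q(S(5)) = -16 + 0*(-10 + 1) = -16 + 0*(-9) = -16 + 0 = -16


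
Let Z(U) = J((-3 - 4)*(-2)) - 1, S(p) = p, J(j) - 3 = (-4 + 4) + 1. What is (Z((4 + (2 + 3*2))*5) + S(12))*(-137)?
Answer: -2055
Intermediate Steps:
J(j) = 4 (J(j) = 3 + ((-4 + 4) + 1) = 3 + (0 + 1) = 3 + 1 = 4)
Z(U) = 3 (Z(U) = 4 - 1 = 3)
(Z((4 + (2 + 3*2))*5) + S(12))*(-137) = (3 + 12)*(-137) = 15*(-137) = -2055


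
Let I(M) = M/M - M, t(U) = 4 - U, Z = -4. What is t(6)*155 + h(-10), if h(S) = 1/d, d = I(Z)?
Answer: -1549/5 ≈ -309.80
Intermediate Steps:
I(M) = 1 - M
d = 5 (d = 1 - 1*(-4) = 1 + 4 = 5)
h(S) = ⅕ (h(S) = 1/5 = ⅕)
t(6)*155 + h(-10) = (4 - 1*6)*155 + ⅕ = (4 - 6)*155 + ⅕ = -2*155 + ⅕ = -310 + ⅕ = -1549/5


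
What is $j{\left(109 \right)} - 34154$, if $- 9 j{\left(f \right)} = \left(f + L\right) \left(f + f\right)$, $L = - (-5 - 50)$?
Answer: $- \frac{343138}{9} \approx -38126.0$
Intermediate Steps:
$L = 55$ ($L = \left(-1\right) \left(-55\right) = 55$)
$j{\left(f \right)} = - \frac{2 f \left(55 + f\right)}{9}$ ($j{\left(f \right)} = - \frac{\left(f + 55\right) \left(f + f\right)}{9} = - \frac{\left(55 + f\right) 2 f}{9} = - \frac{2 f \left(55 + f\right)}{9}$)
$j{\left(109 \right)} - 34154 = \left(- \frac{2}{9}\right) 109 \left(55 + 109\right) - 34154 = \left(- \frac{2}{9}\right) 109 \cdot 164 - 34154 = - \frac{35752}{9} - 34154 = - \frac{343138}{9}$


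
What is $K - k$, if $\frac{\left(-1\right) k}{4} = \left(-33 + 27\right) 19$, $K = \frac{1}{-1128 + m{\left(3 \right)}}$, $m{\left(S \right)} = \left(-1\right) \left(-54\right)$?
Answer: $- \frac{489745}{1074} \approx -456.0$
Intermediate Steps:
$m{\left(S \right)} = 54$
$K = - \frac{1}{1074}$ ($K = \frac{1}{-1128 + 54} = \frac{1}{-1074} = - \frac{1}{1074} \approx -0.0009311$)
$k = 456$ ($k = - 4 \left(-33 + 27\right) 19 = - 4 \left(\left(-6\right) 19\right) = \left(-4\right) \left(-114\right) = 456$)
$K - k = - \frac{1}{1074} - 456 = - \frac{489745}{1074}$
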